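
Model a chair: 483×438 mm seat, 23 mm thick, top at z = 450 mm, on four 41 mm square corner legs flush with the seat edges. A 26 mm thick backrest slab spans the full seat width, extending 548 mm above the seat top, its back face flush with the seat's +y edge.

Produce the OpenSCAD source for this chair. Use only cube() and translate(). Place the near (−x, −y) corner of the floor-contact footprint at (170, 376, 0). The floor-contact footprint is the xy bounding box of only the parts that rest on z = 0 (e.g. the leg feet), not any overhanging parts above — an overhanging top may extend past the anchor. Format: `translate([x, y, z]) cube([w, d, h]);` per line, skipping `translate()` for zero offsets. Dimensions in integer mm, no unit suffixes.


// leg_h = 450 - 23 = 427
translate([170, 376, 427]) cube([483, 438, 23]);
translate([170, 376, 0]) cube([41, 41, 427]);
translate([612, 376, 0]) cube([41, 41, 427]);
translate([170, 773, 0]) cube([41, 41, 427]);
translate([612, 773, 0]) cube([41, 41, 427]);
translate([170, 788, 450]) cube([483, 26, 548]);


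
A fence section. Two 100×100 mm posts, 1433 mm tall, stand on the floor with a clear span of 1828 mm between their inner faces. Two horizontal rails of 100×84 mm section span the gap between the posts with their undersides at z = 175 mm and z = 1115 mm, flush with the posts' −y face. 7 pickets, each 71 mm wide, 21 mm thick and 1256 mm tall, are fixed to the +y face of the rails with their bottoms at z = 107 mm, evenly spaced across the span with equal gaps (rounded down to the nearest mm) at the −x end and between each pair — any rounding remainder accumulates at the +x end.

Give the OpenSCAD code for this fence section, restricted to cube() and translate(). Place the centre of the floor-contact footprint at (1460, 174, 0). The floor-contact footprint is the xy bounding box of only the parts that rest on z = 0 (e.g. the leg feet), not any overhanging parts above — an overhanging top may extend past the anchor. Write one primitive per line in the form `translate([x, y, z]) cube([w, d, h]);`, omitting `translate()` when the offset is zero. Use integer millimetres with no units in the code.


translate([446, 124, 0]) cube([100, 100, 1433]);
translate([2374, 124, 0]) cube([100, 100, 1433]);
translate([546, 124, 175]) cube([1828, 100, 84]);
translate([546, 124, 1115]) cube([1828, 100, 84]);
translate([712, 224, 107]) cube([71, 21, 1256]);
translate([949, 224, 107]) cube([71, 21, 1256]);
translate([1186, 224, 107]) cube([71, 21, 1256]);
translate([1423, 224, 107]) cube([71, 21, 1256]);
translate([1660, 224, 107]) cube([71, 21, 1256]);
translate([1897, 224, 107]) cube([71, 21, 1256]);
translate([2134, 224, 107]) cube([71, 21, 1256]);


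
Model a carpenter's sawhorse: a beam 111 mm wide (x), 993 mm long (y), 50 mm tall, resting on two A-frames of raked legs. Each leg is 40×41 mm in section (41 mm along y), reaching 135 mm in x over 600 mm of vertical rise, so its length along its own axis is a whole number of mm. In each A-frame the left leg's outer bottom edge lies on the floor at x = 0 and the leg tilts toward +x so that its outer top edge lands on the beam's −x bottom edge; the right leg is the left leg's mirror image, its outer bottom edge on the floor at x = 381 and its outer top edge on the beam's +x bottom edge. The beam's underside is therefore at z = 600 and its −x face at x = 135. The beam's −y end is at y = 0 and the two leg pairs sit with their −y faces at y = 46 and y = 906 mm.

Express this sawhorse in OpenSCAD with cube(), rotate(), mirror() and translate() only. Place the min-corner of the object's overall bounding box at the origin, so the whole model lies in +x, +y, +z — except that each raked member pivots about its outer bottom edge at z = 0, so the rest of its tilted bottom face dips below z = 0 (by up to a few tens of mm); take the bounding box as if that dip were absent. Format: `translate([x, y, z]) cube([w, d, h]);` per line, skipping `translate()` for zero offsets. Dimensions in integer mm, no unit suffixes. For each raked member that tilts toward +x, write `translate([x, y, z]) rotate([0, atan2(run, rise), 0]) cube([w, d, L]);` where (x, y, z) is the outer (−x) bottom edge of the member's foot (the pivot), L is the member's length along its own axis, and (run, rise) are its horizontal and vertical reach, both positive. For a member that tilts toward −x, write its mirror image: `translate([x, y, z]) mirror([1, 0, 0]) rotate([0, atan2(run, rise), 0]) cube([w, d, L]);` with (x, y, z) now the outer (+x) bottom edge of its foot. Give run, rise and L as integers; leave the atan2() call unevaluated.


translate([135, 0, 600]) cube([111, 993, 50]);
translate([0, 46, 0]) rotate([0, atan2(135, 600), 0]) cube([40, 41, 615]);
translate([381, 46, 0]) mirror([1, 0, 0]) rotate([0, atan2(135, 600), 0]) cube([40, 41, 615]);
translate([0, 906, 0]) rotate([0, atan2(135, 600), 0]) cube([40, 41, 615]);
translate([381, 906, 0]) mirror([1, 0, 0]) rotate([0, atan2(135, 600), 0]) cube([40, 41, 615]);


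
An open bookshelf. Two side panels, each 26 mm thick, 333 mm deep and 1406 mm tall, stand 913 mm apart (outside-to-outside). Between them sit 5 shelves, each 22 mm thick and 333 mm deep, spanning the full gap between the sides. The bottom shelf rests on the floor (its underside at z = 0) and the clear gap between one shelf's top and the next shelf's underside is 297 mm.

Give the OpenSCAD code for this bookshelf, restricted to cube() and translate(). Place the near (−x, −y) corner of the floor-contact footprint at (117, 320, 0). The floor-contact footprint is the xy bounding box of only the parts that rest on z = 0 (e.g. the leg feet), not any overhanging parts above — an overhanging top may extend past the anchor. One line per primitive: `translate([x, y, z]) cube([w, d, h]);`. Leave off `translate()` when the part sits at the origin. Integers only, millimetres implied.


translate([117, 320, 0]) cube([26, 333, 1406]);
translate([1004, 320, 0]) cube([26, 333, 1406]);
translate([143, 320, 0]) cube([861, 333, 22]);
translate([143, 320, 319]) cube([861, 333, 22]);
translate([143, 320, 638]) cube([861, 333, 22]);
translate([143, 320, 957]) cube([861, 333, 22]);
translate([143, 320, 1276]) cube([861, 333, 22]);


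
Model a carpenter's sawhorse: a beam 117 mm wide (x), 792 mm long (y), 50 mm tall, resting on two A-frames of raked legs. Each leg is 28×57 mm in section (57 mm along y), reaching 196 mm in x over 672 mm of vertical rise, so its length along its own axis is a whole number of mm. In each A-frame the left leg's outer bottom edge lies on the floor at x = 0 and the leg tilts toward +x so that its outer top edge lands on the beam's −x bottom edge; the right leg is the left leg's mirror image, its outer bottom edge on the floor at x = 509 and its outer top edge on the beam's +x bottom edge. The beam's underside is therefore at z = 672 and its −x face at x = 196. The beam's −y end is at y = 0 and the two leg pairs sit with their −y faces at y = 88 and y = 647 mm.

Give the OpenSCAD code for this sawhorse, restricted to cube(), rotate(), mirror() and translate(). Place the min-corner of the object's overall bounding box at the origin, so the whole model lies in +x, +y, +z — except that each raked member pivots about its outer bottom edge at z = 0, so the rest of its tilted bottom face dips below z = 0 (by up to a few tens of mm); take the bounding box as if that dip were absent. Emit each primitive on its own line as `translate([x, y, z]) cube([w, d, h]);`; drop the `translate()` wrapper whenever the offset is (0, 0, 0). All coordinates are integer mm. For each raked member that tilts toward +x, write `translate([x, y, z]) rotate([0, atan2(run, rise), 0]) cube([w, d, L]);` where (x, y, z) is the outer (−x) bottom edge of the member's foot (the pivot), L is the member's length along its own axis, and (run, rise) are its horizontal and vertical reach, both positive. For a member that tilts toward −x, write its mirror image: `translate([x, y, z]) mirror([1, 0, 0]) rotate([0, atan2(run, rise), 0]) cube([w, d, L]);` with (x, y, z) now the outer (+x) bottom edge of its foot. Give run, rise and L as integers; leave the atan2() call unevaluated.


translate([196, 0, 672]) cube([117, 792, 50]);
translate([0, 88, 0]) rotate([0, atan2(196, 672), 0]) cube([28, 57, 700]);
translate([509, 88, 0]) mirror([1, 0, 0]) rotate([0, atan2(196, 672), 0]) cube([28, 57, 700]);
translate([0, 647, 0]) rotate([0, atan2(196, 672), 0]) cube([28, 57, 700]);
translate([509, 647, 0]) mirror([1, 0, 0]) rotate([0, atan2(196, 672), 0]) cube([28, 57, 700]);


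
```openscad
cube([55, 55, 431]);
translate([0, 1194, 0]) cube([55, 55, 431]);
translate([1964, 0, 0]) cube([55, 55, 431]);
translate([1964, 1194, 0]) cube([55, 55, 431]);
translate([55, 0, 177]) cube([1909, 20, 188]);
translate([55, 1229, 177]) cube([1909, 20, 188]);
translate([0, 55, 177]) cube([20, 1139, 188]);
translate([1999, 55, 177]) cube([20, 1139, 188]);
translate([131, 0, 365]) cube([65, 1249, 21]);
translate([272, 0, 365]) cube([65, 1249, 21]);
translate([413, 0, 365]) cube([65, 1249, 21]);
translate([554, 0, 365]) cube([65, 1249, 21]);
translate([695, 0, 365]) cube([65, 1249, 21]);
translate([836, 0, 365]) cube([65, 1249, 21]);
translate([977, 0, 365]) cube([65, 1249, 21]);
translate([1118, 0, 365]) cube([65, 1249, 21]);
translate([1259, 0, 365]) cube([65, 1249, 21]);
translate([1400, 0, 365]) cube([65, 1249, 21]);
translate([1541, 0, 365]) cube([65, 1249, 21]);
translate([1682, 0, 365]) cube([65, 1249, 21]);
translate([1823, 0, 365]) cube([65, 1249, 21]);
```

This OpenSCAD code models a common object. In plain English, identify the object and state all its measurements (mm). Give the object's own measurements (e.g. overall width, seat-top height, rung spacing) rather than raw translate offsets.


A bed frame 2019 mm long (x) by 1249 mm wide (y). Four 55×55 mm corner posts, 431 mm tall, at the corners of the footprint. Four rails of 20 mm thickness and 188 mm height run between adjacent posts with their undersides at z = 177 mm, their outer faces flush with the outside of the frame (the two x-running rails run between the posts' inner faces; the two y-running rails run between the posts' inner faces). 13 slats, each 65 mm wide (x) and 21 mm thick, lie across the top of the two x-running rails, running the full 1249 mm width of the frame in y; along x they sit between the end posts with a 76 mm gap after the −x posts and between neighbouring slats and before the +x posts.


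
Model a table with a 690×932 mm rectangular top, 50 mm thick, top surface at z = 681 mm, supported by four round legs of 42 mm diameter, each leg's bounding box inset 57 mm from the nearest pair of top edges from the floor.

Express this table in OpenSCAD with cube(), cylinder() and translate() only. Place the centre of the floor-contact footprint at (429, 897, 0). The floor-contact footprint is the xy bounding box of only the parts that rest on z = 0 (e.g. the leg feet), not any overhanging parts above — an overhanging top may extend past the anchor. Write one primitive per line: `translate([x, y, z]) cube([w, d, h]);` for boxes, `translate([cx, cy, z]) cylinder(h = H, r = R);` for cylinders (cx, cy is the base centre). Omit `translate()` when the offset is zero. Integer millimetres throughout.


translate([84, 431, 631]) cube([690, 932, 50]);
translate([162, 509, 0]) cylinder(h = 631, r = 21);
translate([696, 509, 0]) cylinder(h = 631, r = 21);
translate([162, 1285, 0]) cylinder(h = 631, r = 21);
translate([696, 1285, 0]) cylinder(h = 631, r = 21);


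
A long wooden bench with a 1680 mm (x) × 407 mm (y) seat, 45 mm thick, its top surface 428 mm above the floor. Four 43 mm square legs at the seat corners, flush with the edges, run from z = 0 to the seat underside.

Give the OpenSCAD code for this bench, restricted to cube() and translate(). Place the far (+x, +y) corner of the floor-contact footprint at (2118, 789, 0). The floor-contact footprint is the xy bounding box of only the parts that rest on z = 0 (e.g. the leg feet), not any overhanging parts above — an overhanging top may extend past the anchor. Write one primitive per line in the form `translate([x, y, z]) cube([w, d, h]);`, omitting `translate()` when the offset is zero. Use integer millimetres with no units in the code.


translate([438, 382, 383]) cube([1680, 407, 45]);
translate([438, 382, 0]) cube([43, 43, 383]);
translate([438, 746, 0]) cube([43, 43, 383]);
translate([2075, 382, 0]) cube([43, 43, 383]);
translate([2075, 746, 0]) cube([43, 43, 383]);


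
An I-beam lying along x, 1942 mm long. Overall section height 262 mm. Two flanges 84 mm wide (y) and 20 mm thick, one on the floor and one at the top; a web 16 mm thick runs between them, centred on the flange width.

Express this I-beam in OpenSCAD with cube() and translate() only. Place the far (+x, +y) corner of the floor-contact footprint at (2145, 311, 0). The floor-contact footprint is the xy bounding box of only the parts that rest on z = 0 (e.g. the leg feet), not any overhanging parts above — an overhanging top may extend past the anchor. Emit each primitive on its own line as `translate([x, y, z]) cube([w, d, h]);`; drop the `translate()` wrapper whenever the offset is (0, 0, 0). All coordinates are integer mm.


translate([203, 227, 0]) cube([1942, 84, 20]);
translate([203, 261, 20]) cube([1942, 16, 222]);
translate([203, 227, 242]) cube([1942, 84, 20]);


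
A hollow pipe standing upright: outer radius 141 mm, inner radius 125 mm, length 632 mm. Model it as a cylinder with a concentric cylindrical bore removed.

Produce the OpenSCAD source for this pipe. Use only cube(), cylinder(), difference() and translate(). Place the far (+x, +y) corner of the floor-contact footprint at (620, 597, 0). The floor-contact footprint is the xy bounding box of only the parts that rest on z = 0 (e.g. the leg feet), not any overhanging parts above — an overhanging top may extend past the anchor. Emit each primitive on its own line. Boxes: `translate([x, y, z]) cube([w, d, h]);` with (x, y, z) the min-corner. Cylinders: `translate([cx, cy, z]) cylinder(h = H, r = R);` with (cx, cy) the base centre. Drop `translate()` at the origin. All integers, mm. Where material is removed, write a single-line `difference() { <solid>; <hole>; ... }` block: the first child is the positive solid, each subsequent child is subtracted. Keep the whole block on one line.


difference() { translate([479, 456, 0]) cylinder(h = 632, r = 141); translate([479, 456, 0]) cylinder(h = 632, r = 125); }


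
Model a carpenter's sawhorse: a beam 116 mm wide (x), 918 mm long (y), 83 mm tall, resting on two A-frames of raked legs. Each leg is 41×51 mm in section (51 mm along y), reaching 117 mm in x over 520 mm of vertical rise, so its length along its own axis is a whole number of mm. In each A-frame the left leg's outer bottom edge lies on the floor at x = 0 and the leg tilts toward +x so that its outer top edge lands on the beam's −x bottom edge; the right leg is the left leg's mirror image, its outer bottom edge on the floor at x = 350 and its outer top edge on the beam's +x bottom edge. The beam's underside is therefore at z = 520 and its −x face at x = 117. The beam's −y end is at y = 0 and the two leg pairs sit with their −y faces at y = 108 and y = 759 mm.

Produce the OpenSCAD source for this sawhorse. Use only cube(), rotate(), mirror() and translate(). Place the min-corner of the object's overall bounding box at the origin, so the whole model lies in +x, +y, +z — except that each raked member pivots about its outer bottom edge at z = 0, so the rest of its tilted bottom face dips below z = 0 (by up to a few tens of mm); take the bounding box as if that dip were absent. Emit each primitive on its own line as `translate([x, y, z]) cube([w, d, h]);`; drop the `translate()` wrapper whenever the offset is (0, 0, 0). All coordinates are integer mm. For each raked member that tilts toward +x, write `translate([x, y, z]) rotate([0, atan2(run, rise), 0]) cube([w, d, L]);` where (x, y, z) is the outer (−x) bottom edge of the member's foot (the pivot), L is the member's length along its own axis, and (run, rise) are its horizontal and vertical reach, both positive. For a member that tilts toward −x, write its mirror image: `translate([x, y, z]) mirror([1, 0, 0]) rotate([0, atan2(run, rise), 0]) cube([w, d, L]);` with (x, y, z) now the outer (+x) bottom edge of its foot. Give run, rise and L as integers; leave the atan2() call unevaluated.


translate([117, 0, 520]) cube([116, 918, 83]);
translate([0, 108, 0]) rotate([0, atan2(117, 520), 0]) cube([41, 51, 533]);
translate([350, 108, 0]) mirror([1, 0, 0]) rotate([0, atan2(117, 520), 0]) cube([41, 51, 533]);
translate([0, 759, 0]) rotate([0, atan2(117, 520), 0]) cube([41, 51, 533]);
translate([350, 759, 0]) mirror([1, 0, 0]) rotate([0, atan2(117, 520), 0]) cube([41, 51, 533]);


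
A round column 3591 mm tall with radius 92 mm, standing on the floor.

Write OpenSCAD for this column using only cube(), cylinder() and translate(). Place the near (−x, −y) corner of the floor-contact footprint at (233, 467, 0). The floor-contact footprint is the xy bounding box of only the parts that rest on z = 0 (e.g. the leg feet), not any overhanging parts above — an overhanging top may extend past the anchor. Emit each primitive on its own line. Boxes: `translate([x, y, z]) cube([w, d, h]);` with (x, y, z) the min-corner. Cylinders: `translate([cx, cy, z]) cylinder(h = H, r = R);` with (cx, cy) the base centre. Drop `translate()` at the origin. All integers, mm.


translate([325, 559, 0]) cylinder(h = 3591, r = 92);


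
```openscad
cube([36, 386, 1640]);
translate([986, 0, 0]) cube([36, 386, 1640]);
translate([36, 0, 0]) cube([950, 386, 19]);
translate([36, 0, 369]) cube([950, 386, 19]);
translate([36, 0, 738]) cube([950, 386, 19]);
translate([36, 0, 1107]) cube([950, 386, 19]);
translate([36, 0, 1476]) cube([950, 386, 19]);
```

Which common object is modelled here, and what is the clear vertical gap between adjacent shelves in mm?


A bookshelf. The clear shelf gap is 350 mm.

Two tall side panels with 5 horizontal boards between them — a bookshelf. The first two shelf undersides are at z = 0 and z = 369; with shelf thickness 19, the clear gap is 369 − 0 − 19 = 350 mm.


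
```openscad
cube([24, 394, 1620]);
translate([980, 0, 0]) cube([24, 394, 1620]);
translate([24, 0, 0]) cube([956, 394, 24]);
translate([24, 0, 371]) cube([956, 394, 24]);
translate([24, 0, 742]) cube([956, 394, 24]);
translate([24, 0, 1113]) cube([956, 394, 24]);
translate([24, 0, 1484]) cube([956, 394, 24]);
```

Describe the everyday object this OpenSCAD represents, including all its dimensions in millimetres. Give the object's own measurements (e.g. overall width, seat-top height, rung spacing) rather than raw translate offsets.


An open bookshelf. Two side panels, each 24 mm thick, 394 mm deep and 1620 mm tall, stand 1004 mm apart (outside-to-outside). Between them sit 5 shelves, each 24 mm thick and 394 mm deep, spanning the full gap between the sides. The bottom shelf rests on the floor (its underside at z = 0) and the clear gap between one shelf's top and the next shelf's underside is 347 mm.


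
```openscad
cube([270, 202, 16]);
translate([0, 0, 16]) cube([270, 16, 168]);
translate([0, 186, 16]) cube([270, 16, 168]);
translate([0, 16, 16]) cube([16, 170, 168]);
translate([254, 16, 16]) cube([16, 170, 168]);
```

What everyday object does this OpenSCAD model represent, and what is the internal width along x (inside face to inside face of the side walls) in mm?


An open box. The internal width is 238 mm.

A 270×202 base slab with four walls standing on it — an open box. The base is 270 mm wide and the walls are 16 mm thick, so the internal width is 270 − 2 × 16 = 238 mm.


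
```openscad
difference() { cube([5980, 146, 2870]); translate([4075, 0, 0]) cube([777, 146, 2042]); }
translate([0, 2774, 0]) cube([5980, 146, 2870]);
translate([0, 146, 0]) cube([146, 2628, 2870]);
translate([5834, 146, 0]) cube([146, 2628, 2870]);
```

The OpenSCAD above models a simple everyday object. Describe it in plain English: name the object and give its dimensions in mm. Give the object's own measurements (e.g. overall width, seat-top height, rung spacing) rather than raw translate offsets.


A single room: four walls, each 2870 mm tall and 146 mm thick, enclosing an outside footprint 5980×2920 mm (x × y), no floor or roof. The front and back walls (−y and +y sides) run the full x-width; the side walls fit between their inner faces. A door opening 777 mm wide and 2042 mm tall is cut through the front wall from the floor up, its −x edge 4075 mm from the wall's −x end.


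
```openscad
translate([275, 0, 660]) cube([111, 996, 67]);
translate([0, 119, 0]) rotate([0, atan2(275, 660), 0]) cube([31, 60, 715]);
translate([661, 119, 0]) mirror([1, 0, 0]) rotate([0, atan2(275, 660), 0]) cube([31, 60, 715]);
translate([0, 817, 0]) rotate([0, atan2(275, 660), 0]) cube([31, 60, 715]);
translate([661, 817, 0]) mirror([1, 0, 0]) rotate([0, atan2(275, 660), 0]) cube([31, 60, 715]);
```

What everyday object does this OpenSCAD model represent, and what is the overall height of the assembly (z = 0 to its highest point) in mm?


A sawhorse. The overall height is 727 mm.

A beam across two mirrored pairs of raked legs — a sawhorse. The beam's underside is at z = 660 (matching the legs' vertical rise in atan2(275, 660)) and the beam is 67 mm tall, so its top is at 660 + 67 = 727 mm. The raked legs top out at the beam's underside, so that is the highest point.


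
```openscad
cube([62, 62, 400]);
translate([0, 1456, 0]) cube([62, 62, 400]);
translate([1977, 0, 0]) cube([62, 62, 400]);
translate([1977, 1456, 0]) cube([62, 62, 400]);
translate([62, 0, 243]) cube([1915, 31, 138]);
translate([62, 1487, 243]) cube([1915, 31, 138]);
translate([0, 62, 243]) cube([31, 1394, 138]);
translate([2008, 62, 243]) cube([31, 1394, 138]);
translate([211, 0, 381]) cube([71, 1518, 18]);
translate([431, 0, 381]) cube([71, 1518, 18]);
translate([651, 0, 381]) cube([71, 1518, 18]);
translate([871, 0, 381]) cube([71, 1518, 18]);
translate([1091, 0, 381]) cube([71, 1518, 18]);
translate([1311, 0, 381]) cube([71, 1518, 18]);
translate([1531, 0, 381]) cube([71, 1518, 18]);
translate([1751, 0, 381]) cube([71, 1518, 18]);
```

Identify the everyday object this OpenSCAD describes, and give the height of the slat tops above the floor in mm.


A bed frame. The slat-top height is 399 mm.

Four posts, four rails, and a row of slats — a bed frame. Slats sit on the rails at z = 243 + 138 = 381; with slat thickness 18, the top is 399 mm.


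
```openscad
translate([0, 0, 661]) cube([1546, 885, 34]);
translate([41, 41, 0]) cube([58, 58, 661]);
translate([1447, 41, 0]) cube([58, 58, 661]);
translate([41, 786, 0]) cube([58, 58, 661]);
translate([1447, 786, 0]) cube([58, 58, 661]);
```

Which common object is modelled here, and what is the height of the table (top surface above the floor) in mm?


A table. The table height is 695 mm.

A 1546×885×34 slab sits at z = 661 on four 58 mm square posts — a table. The top surface is at 661 + 34 = 695 mm.


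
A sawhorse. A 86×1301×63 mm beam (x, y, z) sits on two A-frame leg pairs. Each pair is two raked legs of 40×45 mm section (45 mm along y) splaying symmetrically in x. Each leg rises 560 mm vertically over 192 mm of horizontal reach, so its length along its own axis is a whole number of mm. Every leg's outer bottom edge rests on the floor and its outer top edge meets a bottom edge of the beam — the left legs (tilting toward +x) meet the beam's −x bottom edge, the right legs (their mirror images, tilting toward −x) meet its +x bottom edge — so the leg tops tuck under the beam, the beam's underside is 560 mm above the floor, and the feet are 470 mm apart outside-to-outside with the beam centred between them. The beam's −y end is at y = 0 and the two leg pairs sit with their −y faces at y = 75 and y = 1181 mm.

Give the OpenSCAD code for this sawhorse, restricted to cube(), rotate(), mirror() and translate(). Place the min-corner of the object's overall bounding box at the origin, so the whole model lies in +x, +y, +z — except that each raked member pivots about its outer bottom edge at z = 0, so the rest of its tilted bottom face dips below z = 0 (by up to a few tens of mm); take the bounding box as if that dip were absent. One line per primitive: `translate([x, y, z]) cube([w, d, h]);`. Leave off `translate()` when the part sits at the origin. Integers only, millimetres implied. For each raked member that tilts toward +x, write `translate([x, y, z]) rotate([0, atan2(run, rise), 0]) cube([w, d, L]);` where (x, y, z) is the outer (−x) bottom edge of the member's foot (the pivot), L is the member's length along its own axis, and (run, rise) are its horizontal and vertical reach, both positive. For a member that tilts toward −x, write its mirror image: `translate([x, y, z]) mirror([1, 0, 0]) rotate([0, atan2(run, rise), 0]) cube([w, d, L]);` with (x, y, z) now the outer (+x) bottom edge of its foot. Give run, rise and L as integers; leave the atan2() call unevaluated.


translate([192, 0, 560]) cube([86, 1301, 63]);
translate([0, 75, 0]) rotate([0, atan2(192, 560), 0]) cube([40, 45, 592]);
translate([470, 75, 0]) mirror([1, 0, 0]) rotate([0, atan2(192, 560), 0]) cube([40, 45, 592]);
translate([0, 1181, 0]) rotate([0, atan2(192, 560), 0]) cube([40, 45, 592]);
translate([470, 1181, 0]) mirror([1, 0, 0]) rotate([0, atan2(192, 560), 0]) cube([40, 45, 592]);


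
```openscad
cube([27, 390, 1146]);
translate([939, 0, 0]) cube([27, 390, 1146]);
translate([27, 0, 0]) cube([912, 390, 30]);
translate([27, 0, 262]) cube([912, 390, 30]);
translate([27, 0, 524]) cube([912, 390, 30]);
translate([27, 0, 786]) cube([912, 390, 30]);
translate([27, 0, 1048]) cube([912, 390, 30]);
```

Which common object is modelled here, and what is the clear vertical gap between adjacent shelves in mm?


A bookshelf. The clear shelf gap is 232 mm.

Two tall side panels with 5 horizontal boards between them — a bookshelf. The first two shelf undersides are at z = 0 and z = 262; with shelf thickness 30, the clear gap is 262 − 0 − 30 = 232 mm.


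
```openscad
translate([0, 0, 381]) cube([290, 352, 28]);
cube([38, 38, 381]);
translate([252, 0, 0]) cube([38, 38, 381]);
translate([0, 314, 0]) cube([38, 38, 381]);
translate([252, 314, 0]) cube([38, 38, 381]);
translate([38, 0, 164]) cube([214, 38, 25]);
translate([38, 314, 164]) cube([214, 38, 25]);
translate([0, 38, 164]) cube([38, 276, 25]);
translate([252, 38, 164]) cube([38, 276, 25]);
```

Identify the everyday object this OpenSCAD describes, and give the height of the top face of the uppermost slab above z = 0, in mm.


A stool. The seat height is 409 mm.

A 290×352×28 slab at z = 381 on four corner posts — a stool. The seat top is 381 + 28 = 409 mm.


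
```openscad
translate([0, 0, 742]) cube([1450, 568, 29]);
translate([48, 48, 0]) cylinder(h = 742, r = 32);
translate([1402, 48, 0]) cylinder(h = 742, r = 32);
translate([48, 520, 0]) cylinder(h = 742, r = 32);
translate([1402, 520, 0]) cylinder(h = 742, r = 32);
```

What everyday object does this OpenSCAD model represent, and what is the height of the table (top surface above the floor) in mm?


A table. The table height is 771 mm.

A 1450×568×29 slab sits at z = 742 on four Ø64 mm round legs — a table. The top surface is at 742 + 29 = 771 mm.


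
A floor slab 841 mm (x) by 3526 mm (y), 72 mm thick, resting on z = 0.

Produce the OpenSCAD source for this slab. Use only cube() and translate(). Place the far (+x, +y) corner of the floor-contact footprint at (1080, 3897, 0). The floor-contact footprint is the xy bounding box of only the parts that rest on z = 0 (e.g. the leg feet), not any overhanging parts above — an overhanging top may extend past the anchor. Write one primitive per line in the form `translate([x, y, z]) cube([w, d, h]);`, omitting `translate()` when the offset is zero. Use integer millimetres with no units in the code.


translate([239, 371, 0]) cube([841, 3526, 72]);


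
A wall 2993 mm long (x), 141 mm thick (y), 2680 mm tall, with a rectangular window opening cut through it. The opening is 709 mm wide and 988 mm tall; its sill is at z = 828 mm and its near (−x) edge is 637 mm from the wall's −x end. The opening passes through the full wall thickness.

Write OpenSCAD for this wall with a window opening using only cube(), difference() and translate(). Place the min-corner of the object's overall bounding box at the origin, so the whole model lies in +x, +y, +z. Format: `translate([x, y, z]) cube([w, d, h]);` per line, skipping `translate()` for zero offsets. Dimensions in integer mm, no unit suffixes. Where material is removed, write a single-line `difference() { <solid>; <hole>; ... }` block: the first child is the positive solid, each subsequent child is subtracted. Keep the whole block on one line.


difference() { cube([2993, 141, 2680]); translate([637, 0, 828]) cube([709, 141, 988]); }


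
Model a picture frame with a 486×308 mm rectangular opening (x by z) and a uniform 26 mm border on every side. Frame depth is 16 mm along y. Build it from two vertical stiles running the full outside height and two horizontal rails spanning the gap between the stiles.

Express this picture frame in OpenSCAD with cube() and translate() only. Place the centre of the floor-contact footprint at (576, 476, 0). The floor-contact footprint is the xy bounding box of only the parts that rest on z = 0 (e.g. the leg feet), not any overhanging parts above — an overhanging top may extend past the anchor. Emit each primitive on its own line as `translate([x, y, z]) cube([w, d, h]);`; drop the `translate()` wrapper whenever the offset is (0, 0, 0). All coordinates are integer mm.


translate([307, 468, 0]) cube([26, 16, 360]);
translate([819, 468, 0]) cube([26, 16, 360]);
translate([333, 468, 0]) cube([486, 16, 26]);
translate([333, 468, 334]) cube([486, 16, 26]);


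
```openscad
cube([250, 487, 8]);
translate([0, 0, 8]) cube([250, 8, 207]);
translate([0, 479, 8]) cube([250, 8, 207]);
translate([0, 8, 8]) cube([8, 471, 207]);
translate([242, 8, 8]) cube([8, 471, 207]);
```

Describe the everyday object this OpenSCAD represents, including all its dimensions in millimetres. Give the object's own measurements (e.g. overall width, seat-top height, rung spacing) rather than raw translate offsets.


An open-topped rectangular box: outside dimensions 250×487×215 mm, with a uniform wall and base thickness of 8 mm. The base is a full 250×487 slab on the floor; four walls sit on top of the base. The front and back walls (the −y and +y sides) span the full width; the two side walls fit between them.


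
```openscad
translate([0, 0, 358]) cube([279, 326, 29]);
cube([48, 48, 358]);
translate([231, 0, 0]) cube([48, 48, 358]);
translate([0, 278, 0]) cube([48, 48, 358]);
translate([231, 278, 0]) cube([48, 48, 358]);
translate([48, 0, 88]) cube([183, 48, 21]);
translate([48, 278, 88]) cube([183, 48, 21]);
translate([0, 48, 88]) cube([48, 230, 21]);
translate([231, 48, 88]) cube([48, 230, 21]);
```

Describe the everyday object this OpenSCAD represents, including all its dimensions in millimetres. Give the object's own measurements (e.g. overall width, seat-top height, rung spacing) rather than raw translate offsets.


A simple wooden stool: a rectangular seat 279 mm (x) by 326 mm (y), 29 mm thick, top face at z = 387 mm, on four square legs, each 48×48 mm in cross-section. The legs rest on z = 0, each flush with a corner of the seat. Four stretchers, 48 mm wide and 21 mm tall, connect adjacent legs with their undersides at z = 88 mm, each running between the inner faces of the legs it joins and aligned with the legs' outer faces on the other axis.


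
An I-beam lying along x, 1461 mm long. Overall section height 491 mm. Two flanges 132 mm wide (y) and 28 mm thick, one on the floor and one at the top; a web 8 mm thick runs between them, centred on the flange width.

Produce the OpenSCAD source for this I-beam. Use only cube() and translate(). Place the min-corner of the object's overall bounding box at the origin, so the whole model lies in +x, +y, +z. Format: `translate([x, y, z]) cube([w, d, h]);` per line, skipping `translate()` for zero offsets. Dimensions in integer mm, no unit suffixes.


cube([1461, 132, 28]);
translate([0, 62, 28]) cube([1461, 8, 435]);
translate([0, 0, 463]) cube([1461, 132, 28]);


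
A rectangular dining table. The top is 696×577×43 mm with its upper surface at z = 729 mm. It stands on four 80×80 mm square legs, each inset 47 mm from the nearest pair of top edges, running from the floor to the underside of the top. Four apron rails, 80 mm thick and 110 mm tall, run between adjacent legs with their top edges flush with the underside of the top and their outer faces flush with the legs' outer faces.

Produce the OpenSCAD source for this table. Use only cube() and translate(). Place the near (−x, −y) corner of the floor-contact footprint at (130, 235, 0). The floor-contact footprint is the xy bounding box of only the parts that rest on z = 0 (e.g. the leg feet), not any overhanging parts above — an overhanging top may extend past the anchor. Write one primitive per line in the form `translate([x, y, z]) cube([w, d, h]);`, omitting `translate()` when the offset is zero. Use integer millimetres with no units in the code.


translate([83, 188, 686]) cube([696, 577, 43]);
translate([130, 235, 0]) cube([80, 80, 686]);
translate([652, 235, 0]) cube([80, 80, 686]);
translate([130, 638, 0]) cube([80, 80, 686]);
translate([652, 638, 0]) cube([80, 80, 686]);
translate([210, 235, 576]) cube([442, 80, 110]);
translate([210, 638, 576]) cube([442, 80, 110]);
translate([130, 315, 576]) cube([80, 323, 110]);
translate([652, 315, 576]) cube([80, 323, 110]);


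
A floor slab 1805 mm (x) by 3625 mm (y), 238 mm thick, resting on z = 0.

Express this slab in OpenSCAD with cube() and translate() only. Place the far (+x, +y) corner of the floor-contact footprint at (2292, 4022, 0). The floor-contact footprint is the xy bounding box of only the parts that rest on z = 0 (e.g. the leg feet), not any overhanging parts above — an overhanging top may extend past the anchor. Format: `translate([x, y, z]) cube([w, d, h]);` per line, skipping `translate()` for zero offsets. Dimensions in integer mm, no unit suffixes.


translate([487, 397, 0]) cube([1805, 3625, 238]);


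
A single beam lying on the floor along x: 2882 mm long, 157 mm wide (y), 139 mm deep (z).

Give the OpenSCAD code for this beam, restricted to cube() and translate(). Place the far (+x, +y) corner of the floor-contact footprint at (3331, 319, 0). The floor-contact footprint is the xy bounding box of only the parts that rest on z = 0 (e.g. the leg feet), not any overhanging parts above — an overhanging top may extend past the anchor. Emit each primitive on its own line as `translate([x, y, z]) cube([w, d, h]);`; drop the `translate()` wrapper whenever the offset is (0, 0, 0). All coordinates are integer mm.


translate([449, 162, 0]) cube([2882, 157, 139]);


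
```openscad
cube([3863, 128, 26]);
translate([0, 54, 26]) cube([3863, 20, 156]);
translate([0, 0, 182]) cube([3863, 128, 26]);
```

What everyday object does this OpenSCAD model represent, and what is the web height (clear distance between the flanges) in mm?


An I-beam. The web height is 156 mm.

Two wide flanges with a thin centred web — an I-beam. Overall 208 mm minus two 26 mm flanges gives a web of 208 − 2·26 = 156 mm.


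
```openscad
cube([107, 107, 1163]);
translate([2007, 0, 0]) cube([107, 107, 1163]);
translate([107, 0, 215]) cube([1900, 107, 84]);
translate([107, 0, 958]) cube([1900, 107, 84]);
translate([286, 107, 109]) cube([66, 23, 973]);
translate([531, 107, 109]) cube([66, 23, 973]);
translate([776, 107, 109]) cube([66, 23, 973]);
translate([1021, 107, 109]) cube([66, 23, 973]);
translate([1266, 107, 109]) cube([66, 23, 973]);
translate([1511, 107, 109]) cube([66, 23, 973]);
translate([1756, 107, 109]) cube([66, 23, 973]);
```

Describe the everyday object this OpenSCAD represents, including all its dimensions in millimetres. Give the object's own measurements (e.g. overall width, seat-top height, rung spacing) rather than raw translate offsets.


A fence section. Two 107×107 mm posts, 1163 mm tall, stand on the floor with a clear span of 1900 mm between their inner faces. Two horizontal rails of 107×84 mm section span the gap between the posts with their undersides at z = 215 mm and z = 958 mm, flush with the posts' −y face. 7 pickets, each 66 mm wide, 23 mm thick and 973 mm tall, are fixed to the +y face of the rails with their bottoms at z = 109 mm, spaced across the span with a 179 mm gap after the −x post and between neighbouring pickets, with 185 mm left before the +x post.


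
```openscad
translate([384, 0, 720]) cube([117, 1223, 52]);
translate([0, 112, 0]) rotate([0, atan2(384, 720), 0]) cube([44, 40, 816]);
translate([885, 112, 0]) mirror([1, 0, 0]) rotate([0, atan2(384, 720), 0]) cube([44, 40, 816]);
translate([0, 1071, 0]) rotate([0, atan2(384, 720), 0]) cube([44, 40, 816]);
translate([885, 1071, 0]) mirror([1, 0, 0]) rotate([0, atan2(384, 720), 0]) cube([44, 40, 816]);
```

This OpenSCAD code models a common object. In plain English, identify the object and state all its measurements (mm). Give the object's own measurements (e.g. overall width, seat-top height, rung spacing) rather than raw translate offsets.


A sawhorse. A 117×1223×52 mm beam (x, y, z) sits on two A-frame leg pairs. Each pair is two raked legs of 44×40 mm section (40 mm along y) splaying symmetrically in x. Each leg rises 720 mm vertically over 384 mm of horizontal reach and is 816 mm long along its own axis. Every leg's outer bottom edge rests on the floor and its outer top edge meets a bottom edge of the beam — the left legs (tilting toward +x) meet the beam's −x bottom edge, the right legs (their mirror images, tilting toward −x) meet its +x bottom edge — so the leg tops tuck under the beam, the beam's underside is 720 mm above the floor, and the feet are 885 mm apart outside-to-outside with the beam centred between them. The two leg pairs are set in 112 mm from either end of the beam.


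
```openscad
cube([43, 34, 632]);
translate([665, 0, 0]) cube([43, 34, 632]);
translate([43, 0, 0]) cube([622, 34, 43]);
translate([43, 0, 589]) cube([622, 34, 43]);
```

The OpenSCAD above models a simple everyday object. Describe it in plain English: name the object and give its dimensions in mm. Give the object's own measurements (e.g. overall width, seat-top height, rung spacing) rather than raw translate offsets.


A rectangular picture frame lying in the x–z plane (depth along y). The opening is 622 mm wide (x) by 546 mm tall (z), surrounded by a border 43 mm wide on all four sides. The frame is 34 mm deep and is made of two full-height vertical stiles with two horizontal rails fitted between them.


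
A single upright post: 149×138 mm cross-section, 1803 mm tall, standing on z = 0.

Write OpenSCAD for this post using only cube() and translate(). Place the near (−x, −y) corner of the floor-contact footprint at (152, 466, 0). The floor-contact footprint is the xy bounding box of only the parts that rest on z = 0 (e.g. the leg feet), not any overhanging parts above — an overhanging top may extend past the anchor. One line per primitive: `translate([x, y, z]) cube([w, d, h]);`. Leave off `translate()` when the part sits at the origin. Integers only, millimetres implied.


translate([152, 466, 0]) cube([149, 138, 1803]);


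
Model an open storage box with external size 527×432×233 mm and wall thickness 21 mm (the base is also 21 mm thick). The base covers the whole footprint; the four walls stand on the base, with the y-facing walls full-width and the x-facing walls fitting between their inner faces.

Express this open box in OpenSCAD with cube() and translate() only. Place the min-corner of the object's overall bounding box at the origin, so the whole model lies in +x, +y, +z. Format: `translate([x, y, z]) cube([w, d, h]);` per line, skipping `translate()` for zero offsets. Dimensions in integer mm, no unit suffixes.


cube([527, 432, 21]);
translate([0, 0, 21]) cube([527, 21, 212]);
translate([0, 411, 21]) cube([527, 21, 212]);
translate([0, 21, 21]) cube([21, 390, 212]);
translate([506, 21, 21]) cube([21, 390, 212]);
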